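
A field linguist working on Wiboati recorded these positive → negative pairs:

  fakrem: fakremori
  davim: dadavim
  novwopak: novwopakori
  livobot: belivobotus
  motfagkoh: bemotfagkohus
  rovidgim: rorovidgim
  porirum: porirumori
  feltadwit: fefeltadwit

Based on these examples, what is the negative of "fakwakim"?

"fakwakim" has last vowel 'i'. The stems whose last vowel is 'i' (davim → dadavim, feltadwit → fefeltadwit, rovidgim → rorovidgim) repeat the first consonant+vowel as a prefix.
The other patterns: stems whose last vowel is 'o' add be- … -us around the stem; stems whose last vowel is 'a', 'e' or 'u' add -ori.
So fakwakim → fafakwakim.

fafakwakim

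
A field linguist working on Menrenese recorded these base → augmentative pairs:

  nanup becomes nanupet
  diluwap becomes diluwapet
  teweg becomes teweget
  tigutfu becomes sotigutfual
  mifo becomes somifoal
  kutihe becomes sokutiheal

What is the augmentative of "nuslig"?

nanup and tigutfu both have last vowel 'u' yet inflect differently (nanupet, sotigutfual), so the last vowel is not what conditions the rule; whether the stem ends in a vowel or a consonant is.
"nuslig" ends in a consonant. The stems ending in a consonant (nanup → nanupet, diluwap → diluwapet, teweg → teweget) add -et.
The other pattern: stems ending in a vowel add so- … -al around the stem.
So nuslig → nusliget.

nusliget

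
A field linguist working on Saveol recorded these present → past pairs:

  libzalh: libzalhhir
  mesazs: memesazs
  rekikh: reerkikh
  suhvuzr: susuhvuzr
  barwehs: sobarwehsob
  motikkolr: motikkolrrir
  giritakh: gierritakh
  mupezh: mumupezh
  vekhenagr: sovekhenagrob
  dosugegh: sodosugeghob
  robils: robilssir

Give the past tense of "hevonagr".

sohevonagrob

dosugegh and rekikh both end in -h yet inflect differently (sodosugeghob, reerkikh), so the final letter is not what conditions the rule; the second-to-last letter is.
"hevonagr" has second-to-last letter 'g'. The stems whose second-to-last letter is 'g' (dosugegh → sodosugeghob, vekhenagr → sovekhenagrob) add so- … -ob around the stem.
So hevonagr → sohevonagrob.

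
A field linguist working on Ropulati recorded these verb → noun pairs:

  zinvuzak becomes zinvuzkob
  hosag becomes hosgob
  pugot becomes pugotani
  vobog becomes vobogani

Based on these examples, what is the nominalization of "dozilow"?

hosag and vobog both end in -g yet inflect differently (hosgob, vobogani), so the final letter is not what conditions the rule; the last vowel is.
"dozilow" has last vowel 'o'. The stems whose last vowel is 'o' (pugot → pugotani, vobog → vobogani) add -ani.
The other pattern: stems whose last vowel is 'a' delete the last vowel and add -ob.
So dozilow → dozilowani.

dozilowani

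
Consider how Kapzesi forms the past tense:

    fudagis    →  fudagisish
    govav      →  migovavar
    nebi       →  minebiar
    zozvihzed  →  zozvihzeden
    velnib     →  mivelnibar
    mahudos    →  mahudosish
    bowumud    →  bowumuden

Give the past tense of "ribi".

fudagis and velnib both have last vowel 'i' yet inflect differently (fudagisish, mivelnibar), so the last vowel is not what conditions the rule; the final letter is.
"ribi" ends in -i. The one such stem in the data (nebi → minebiar) adds mi- … -ar around the stem, so the same rule applies.
The other patterns: stems ending in -s add -ish; stems ending in -d add -en.
So ribi → miribiar.

miribiar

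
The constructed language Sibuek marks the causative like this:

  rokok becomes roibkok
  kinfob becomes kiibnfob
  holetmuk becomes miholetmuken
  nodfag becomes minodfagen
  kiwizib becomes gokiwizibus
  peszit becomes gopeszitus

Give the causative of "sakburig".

kinfob and kiwizib both end in -b yet inflect differently (kiibnfob, gokiwizibus), so the final letter is not what conditions the rule; the last vowel is.
"sakburig" has last vowel 'i'. The stems whose last vowel is 'i' (peszit → gopeszitus, kiwizib → gokiwizibus) add go- … -us around the stem.
The other patterns: stems whose last vowel is 'o' insert -ib- after the first vowel; stems whose last vowel is 'a' or 'u' add mi- … -en around the stem.
So sakburig → gosakburigus.

gosakburigus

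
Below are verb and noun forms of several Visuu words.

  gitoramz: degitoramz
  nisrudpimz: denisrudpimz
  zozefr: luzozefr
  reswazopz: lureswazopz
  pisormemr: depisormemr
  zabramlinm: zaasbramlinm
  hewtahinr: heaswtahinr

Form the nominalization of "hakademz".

hewtahinr and pisormemr both end in -r yet inflect differently (heaswtahinr, depisormemr), so the final letter is not what conditions the rule; the second-to-last letter is.
"hakademz" has second-to-last letter 'm'. The stems whose second-to-last letter is 'm' (gitoramz → degitoramz, nisrudpimz → denisrudpimz, pisormemr → depisormemr) add the prefix de-.
So hakademz → dehakademz.

dehakademz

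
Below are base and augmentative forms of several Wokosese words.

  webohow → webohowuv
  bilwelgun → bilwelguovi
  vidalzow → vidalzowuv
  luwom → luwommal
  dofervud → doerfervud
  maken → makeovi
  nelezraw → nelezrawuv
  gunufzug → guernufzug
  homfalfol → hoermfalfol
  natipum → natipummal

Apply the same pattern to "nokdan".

nokdaovi

natipum and bilwelgun both have last vowel 'u' yet inflect differently (natipummal, bilwelguovi), so the last vowel is not what conditions the rule; the final letter is.
"nokdan" ends in -n. The stems ending in -n (bilwelgun → bilwelguovi, maken → makeovi) drop the final letter and add -ovi.
So nokdan → nokdaovi.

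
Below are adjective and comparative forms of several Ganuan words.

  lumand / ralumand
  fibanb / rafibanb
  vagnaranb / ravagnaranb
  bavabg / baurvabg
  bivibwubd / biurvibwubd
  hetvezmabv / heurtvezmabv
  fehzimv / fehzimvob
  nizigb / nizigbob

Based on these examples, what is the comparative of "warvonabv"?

waurrvonabv

"warvonabv" has second-to-last letter 'b'. The stems whose second-to-last letter is 'b' (bavabg → baurvabg, bivibwubd → biurvibwubd, hetvezmabv → heurtvezmabv) insert -ur- after the first vowel.
The other patterns: stems whose second-to-last letter is 'n' add the prefix ra-; stems whose second-to-last letter is 'g' or 'm' add -ob.
So warvonabv → waurrvonabv.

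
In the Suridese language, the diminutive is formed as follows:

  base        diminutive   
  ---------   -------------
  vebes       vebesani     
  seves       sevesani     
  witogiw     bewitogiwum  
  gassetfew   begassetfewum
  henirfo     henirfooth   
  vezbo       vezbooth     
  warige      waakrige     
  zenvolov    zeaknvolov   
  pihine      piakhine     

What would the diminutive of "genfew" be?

begenfewum

vebes and gassetfew both have last vowel 'e' yet inflect differently (vebesani, begassetfewum), so the last vowel is not what conditions the rule; the final letter is.
"genfew" ends in -w. The stems ending in -w (witogiw → bewitogiwum, gassetfew → begassetfewum) add be- … -um around the stem.
So genfew → begenfewum.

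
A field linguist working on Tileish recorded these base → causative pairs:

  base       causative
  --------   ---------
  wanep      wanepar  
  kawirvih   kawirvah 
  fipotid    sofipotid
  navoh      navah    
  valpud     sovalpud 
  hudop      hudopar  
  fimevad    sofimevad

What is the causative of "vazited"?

hudop and navoh both have last vowel 'o' yet inflect differently (hudopar, navah), so the last vowel is not what conditions the rule; the final letter is.
"vazited" ends in -d. The stems ending in -d (valpud → sovalpud, fipotid → sofipotid, fimevad → sofimevad) add the prefix so-.
The other patterns: stems ending in -p add -ar; stems ending in -h change the last vowel to 'a'.
So vazited → sovazited.

sovazited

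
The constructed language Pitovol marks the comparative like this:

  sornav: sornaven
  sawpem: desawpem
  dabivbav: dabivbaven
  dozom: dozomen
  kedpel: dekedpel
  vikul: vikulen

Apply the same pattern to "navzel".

"navzel" has last vowel 'e'. The stems whose last vowel is 'e' (sawpem → desawpem, kedpel → dekedpel) add the prefix de-.
So navzel → denavzel.

denavzel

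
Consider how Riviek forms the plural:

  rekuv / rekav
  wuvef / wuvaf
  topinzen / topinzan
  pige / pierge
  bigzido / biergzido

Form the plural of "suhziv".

wuvef and pige both have last vowel 'e' yet inflect differently (wuvaf, pierge), so the last vowel is not what conditions the rule; whether the stem ends in a vowel or a consonant is.
"suhziv" ends in a consonant. The stems ending in a consonant (rekuv → rekav, wuvef → wuvaf, topinzen → topinzan) change the last vowel to 'a'.
The other pattern: stems ending in a vowel insert -er- after the first vowel.
So suhziv → suhzav.

suhzav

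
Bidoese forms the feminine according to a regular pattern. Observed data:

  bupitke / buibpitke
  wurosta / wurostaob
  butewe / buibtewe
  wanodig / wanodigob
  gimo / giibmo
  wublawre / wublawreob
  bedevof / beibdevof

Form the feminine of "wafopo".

wafopoob

wublawre and bupitke both end in -e yet inflect differently (wublawreob, buibpitke), so the final letter is not what conditions the rule; the first letter is.
"wafopo" begins with w-. The stems beginning with w- (wurosta → wurostaob, wanodig → wanodigob, wublawre → wublawreob) add -ob.
The other pattern: stems beginning with b- or g- insert -ib- after the first vowel.
So wafopo → wafopoob.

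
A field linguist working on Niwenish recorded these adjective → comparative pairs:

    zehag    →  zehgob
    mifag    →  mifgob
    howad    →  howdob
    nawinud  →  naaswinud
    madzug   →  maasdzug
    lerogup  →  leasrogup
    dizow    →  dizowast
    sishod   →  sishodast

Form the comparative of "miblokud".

miasblokud

"miblokud" has last vowel 'u'. The stems whose last vowel is 'u' (nawinud → naaswinud, madzug → maasdzug, lerogup → leasrogup) insert -as- after the first vowel.
The other patterns: stems whose last vowel is 'a' delete the last vowel and add -ob; stems whose last vowel is 'o' add -ast.
So miblokud → miasblokud.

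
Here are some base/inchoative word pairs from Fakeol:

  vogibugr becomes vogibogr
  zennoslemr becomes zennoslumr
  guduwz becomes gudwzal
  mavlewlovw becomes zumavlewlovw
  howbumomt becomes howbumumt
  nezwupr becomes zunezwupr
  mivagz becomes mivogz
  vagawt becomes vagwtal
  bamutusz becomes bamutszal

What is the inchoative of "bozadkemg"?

mivagz and bamutusz both end in -z yet inflect differently (mivogz, bamutszal), so the final letter is not what conditions the rule; the second-to-last letter is.
"bozadkemg" has second-to-last letter 'm'. The stems whose second-to-last letter is 'm' (zennoslemr → zennoslumr, howbumomt → howbumumt) change the last vowel to 'u'.
The other patterns: stems whose second-to-last letter is 'g' change the last vowel to 'o'; stems whose second-to-last letter is 's' or 'w' delete the last vowel and add -al; stems whose second-to-last letter is 'p' or 'v' add the prefix zu-.
So bozadkemg → bozadkumg.

bozadkumg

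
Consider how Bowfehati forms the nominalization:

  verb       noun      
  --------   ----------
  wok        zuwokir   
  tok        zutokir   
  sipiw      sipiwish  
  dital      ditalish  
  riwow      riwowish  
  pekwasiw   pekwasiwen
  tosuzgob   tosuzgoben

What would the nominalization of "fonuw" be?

fonuwish

sipiw and pekwasiw both end in -w yet inflect differently (sipiwish, pekwasiwen), so the final letter is not what conditions the rule; the number of vowels is.
"fonuw" has 2 vowels. The stems with 2 vowels (sipiw → sipiwish, dital → ditalish, riwow → riwowish) add -ish.
The other patterns: stems with 1 vowel add zu- … -ir around the stem; stems with 3 vowels add -en.
So fonuw → fonuwish.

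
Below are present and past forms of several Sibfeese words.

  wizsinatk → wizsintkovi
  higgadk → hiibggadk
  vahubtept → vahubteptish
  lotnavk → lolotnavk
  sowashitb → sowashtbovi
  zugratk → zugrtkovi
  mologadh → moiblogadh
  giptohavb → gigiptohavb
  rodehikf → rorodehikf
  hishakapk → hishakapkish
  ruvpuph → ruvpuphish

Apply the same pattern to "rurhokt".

rururhokt

mologadh and ruvpuph both end in -h yet inflect differently (moiblogadh, ruvpuphish), so the final letter is not what conditions the rule; the second-to-last letter is.
"rurhokt" has second-to-last letter 'k'. The one such stem in the data (rodehikf → rorodehikf) repeats the first consonant+vowel as a prefix (as do giptohavb, lotnavk), so the same rule applies.
So rurhokt → rururhokt.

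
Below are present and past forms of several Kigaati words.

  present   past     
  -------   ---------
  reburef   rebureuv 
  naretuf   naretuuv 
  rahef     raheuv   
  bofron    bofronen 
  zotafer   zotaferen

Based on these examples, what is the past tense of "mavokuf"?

reburef and zotafer both have last vowel 'e' yet inflect differently (rebureuv, zotaferen), so the last vowel is not what conditions the rule; the final letter is.
"mavokuf" ends in -f. The stems ending in -f (reburef → rebureuv, naretuf → naretuuv, rahef → raheuv) drop the final letter and add -uv.
So mavokuf → mavokuuv.

mavokuuv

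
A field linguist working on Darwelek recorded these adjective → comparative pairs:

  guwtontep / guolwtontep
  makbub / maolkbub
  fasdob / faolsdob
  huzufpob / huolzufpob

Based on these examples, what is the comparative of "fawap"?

Every pair shown (guwtontep → guolwtontep, makbub → maolkbub, fasdob → faolsdob, …) follows the same rule: insert -ol- after the first vowel.
So fawap → faolwap.

faolwap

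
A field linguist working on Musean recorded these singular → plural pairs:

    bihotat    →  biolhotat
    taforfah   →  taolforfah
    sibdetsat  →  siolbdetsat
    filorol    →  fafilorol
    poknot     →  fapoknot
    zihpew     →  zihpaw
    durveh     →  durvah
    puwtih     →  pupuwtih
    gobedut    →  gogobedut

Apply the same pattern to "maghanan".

bihotat and poknot both end in -t yet inflect differently (biolhotat, fapoknot), so the final letter is not what conditions the rule; the last vowel is.
"maghanan" has last vowel 'a'. The stems whose last vowel is 'a' (bihotat → biolhotat, taforfah → taolforfah, sibdetsat → siolbdetsat) insert -ol- after the first vowel.
The other patterns: stems whose last vowel is 'o' add the prefix fa-; stems whose last vowel is 'e' change the last vowel to 'a'; stems whose last vowel is 'i' or 'u' repeat the first consonant+vowel as a prefix.
So maghanan → maolghanan.

maolghanan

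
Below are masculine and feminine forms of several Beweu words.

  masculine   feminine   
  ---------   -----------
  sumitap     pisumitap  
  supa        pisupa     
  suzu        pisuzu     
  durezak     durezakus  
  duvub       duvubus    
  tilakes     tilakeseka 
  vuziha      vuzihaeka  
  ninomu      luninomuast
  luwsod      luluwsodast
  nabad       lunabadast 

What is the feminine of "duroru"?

supa and vuziha both end in -a yet inflect differently (pisupa, vuzihaeka), so the final letter is not what conditions the rule; the first letter is.
"duroru" begins with d-. The stems beginning with d- (durezak → durezakus, duvub → duvubus) add -us.
So duroru → duroruus.

duroruus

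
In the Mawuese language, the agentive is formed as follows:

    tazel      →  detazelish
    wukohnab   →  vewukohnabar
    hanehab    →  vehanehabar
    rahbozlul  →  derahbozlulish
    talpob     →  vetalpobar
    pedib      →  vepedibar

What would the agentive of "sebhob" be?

talpob and tazel both begin with t- yet inflect differently (vetalpobar, detazelish), so the first letter is not what conditions the rule; the final letter is.
"sebhob" ends in -b. The stems ending in -b (hanehab → vehanehabar, wukohnab → vewukohnabar, talpob → vetalpobar) add ve- … -ar around the stem.
So sebhob → vesebhobar.

vesebhobar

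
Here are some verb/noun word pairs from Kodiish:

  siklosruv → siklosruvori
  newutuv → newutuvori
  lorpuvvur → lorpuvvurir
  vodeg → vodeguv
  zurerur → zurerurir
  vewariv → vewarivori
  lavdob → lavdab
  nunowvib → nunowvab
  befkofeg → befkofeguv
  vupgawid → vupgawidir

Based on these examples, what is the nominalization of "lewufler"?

vewariv and nunowvib both have last vowel 'i' yet inflect differently (vewarivori, nunowvab), so the last vowel is not what conditions the rule; the final letter is.
"lewufler" ends in -r. The stems ending in -r (zurerur → zurerurir, lorpuvvur → lorpuvvurir) add -ir.
So lewufler → lewuflerir.

lewuflerir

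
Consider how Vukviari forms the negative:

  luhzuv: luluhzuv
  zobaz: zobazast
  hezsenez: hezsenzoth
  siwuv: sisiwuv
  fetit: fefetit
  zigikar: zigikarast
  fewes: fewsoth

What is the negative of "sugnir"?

hezsenez and zobaz both end in -z yet inflect differently (hezsenzoth, zobazast), so the final letter is not what conditions the rule; the last vowel is.
"sugnir" has last vowel 'i'. The one such stem in the data (fetit → fefetit) repeats the first consonant+vowel as a prefix (as do siwuv, luhzuv), so the same rule applies.
The other patterns: stems whose last vowel is 'e' delete the last vowel and add -oth; stems whose last vowel is 'a' add -ast.
So sugnir → susugnir.

susugnir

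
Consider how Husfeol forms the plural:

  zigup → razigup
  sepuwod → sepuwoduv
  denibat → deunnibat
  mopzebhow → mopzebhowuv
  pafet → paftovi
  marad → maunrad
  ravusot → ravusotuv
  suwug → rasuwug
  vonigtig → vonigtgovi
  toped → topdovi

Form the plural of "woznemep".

"woznemep" has last vowel 'e'. The stems whose last vowel is 'e' (pafet → paftovi, toped → topdovi) delete the last vowel and add -ovi.
The other patterns: stems whose last vowel is 'o' add -uv; stems whose last vowel is 'a' insert -un- after the first vowel; stems whose last vowel is 'u' add the prefix ra-.
So woznemep → woznempovi.

woznempovi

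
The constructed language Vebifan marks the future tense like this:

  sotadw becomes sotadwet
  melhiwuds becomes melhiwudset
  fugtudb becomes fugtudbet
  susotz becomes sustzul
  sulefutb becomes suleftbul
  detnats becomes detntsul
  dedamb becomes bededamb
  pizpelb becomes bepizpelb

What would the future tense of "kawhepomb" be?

fugtudb and sulefutb both end in -b yet inflect differently (fugtudbet, suleftbul), so the final letter is not what conditions the rule; the second-to-last letter is.
"kawhepomb" has second-to-last letter 'm'. The one such stem in the data (dedamb → bededamb) adds the prefix be-, so the same rule applies.
So kawhepomb → bekawhepomb.

bekawhepomb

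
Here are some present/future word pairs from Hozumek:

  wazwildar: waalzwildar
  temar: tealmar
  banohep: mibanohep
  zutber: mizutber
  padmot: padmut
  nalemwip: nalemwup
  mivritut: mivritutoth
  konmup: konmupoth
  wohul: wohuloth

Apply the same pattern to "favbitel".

mifavbitel

"favbitel" has last vowel 'e'. The stems whose last vowel is 'e' (banohep → mibanohep, zutber → mizutber) add the prefix mi-.
The other patterns: stems whose last vowel is 'a' insert -al- after the first vowel; stems whose last vowel is 'i' or 'o' change the last vowel to 'u'; stems whose last vowel is 'u' add -oth.
So favbitel → mifavbitel.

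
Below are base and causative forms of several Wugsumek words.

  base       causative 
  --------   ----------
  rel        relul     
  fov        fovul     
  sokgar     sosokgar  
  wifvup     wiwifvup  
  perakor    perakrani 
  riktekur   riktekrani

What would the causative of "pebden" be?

sokgar and perakor both end in -r yet inflect differently (sosokgar, perakrani), so the final letter is not what conditions the rule; the number of vowels is.
"pebden" has 2 vowels. The stems with 2 vowels (wifvup → wiwifvup, sokgar → sosokgar) repeat the first consonant+vowel as a prefix.
So pebden → pepebden.

pepebden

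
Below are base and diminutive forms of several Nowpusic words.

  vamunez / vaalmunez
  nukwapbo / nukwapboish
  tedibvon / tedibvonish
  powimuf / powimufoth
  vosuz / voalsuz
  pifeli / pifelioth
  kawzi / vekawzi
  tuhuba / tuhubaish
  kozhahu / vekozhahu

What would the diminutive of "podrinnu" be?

podrinnuoth

pifeli and kawzi both end in -i yet inflect differently (pifelioth, vekawzi), so the final letter is not what conditions the rule; the first letter is.
"podrinnu" begins with p-. The stems beginning with p- (pifeli → pifelioth, powimuf → powimufoth) add -oth.
So podrinnu → podrinnuoth.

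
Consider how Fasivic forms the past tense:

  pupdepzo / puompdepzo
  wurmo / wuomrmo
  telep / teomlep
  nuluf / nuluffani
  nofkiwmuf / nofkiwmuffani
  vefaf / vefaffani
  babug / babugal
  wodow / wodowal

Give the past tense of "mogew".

mogewal

nuluf and babug both have last vowel 'u' yet inflect differently (nuluffani, babugal), so the last vowel is not what conditions the rule; the final letter is.
"mogew" ends in -w. The one such stem in the data (wodow → wodowal) adds -al, so the same rule applies.
So mogew → mogewal.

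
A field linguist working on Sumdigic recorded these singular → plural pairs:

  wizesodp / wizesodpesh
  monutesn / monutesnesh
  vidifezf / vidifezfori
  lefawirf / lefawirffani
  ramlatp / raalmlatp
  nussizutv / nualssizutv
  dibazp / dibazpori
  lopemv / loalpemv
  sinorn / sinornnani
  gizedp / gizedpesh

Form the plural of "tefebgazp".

tefebgazpori

"tefebgazp" has second-to-last letter 'z'. The stems whose second-to-last letter is 'z' (vidifezf → vidifezfori, dibazp → dibazpori) add -ori.
The other patterns: stems whose second-to-last letter is 'r' double the final consonant and add -ani; stems whose second-to-last letter is 'm' or 't' insert -al- after the first vowel; stems whose second-to-last letter is 'd' or 's' add -esh.
So tefebgazp → tefebgazpori.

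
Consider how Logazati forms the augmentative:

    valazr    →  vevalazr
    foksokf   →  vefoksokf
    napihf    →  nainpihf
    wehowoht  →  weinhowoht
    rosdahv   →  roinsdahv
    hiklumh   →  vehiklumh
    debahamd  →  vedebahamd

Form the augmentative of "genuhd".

napihf and foksokf both end in -f yet inflect differently (nainpihf, vefoksokf), so the final letter is not what conditions the rule; the second-to-last letter is.
"genuhd" has second-to-last letter 'h'. The stems whose second-to-last letter is 'h' (rosdahv → roinsdahv, wehowoht → weinhowoht, napihf → nainpihf) insert -in- after the first vowel.
The other pattern: stems whose second-to-last letter is 'k', 'm' or 'z' add the prefix ve-.
So genuhd → geinnuhd.

geinnuhd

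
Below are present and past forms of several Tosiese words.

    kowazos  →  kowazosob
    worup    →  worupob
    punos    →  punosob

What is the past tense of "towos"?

Every pair shown (kowazos → kowazosob, worup → worupob, punos → punosob) follows the same rule: add -ob.
So towos → towosob.

towosob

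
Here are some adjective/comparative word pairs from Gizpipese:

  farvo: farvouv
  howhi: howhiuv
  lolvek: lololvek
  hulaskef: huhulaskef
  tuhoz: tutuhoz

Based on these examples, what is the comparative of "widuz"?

wiwiduz

farvo and tuhoz both have last vowel 'o' yet inflect differently (farvouv, tutuhoz), so the last vowel is not what conditions the rule; whether the stem ends in a vowel or a consonant is.
"widuz" ends in a consonant. The stems ending in a consonant (lolvek → lololvek, hulaskef → huhulaskef, tuhoz → tutuhoz) repeat the first consonant+vowel as a prefix.
The other pattern: stems ending in a vowel add -uv.
So widuz → wiwiduz.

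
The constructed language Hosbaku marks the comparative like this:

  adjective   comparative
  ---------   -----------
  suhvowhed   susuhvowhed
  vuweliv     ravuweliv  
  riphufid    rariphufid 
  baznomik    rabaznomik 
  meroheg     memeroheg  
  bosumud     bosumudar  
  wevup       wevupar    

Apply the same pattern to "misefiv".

ramisefiv

"misefiv" has last vowel 'i'. The stems whose last vowel is 'i' (baznomik → rabaznomik, vuweliv → ravuweliv, riphufid → rariphufid) add the prefix ra-.
The other patterns: stems whose last vowel is 'u' add -ar; stems whose last vowel is 'e' repeat the first consonant+vowel as a prefix.
So misefiv → ramisefiv.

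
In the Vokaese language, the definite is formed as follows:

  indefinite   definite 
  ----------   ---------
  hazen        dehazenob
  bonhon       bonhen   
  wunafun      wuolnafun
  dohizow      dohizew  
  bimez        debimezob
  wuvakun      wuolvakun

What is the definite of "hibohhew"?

bonhon and wuvakun both end in -n yet inflect differently (bonhen, wuolvakun), so the final letter is not what conditions the rule; the last vowel is.
"hibohhew" has last vowel 'e'. The stems whose last vowel is 'e' (hazen → dehazenob, bimez → debimezob) add de- … -ob around the stem.
The other patterns: stems whose last vowel is 'o' change the last vowel to 'e'; stems whose last vowel is 'u' insert -ol- after the first vowel.
So hibohhew → dehibohhewob.

dehibohhewob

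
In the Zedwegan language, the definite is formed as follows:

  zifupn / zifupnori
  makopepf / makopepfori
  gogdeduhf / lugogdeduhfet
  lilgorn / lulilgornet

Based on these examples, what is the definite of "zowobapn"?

zowobapnori

makopepf and gogdeduhf both end in -f yet inflect differently (makopepfori, lugogdeduhfet), so the final letter is not what conditions the rule; the second-to-last letter is.
"zowobapn" has second-to-last letter 'p'. The stems whose second-to-last letter is 'p' (zifupn → zifupnori, makopepf → makopepfori) add -ori.
The other pattern: stems whose second-to-last letter is 'h' or 'r' add lu- … -et around the stem.
So zowobapn → zowobapnori.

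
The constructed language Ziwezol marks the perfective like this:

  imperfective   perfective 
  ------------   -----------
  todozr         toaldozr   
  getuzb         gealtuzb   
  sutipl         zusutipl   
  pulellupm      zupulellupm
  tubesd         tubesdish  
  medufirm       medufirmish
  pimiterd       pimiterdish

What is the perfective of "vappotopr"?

zuvappotopr

pulellupm and medufirm both end in -m yet inflect differently (zupulellupm, medufirmish), so the final letter is not what conditions the rule; the second-to-last letter is.
"vappotopr" has second-to-last letter 'p'. The stems whose second-to-last letter is 'p' (sutipl → zusutipl, pulellupm → zupulellupm) add the prefix zu-.
The other patterns: stems whose second-to-last letter is 'z' insert -al- after the first vowel; stems whose second-to-last letter is 'r' or 's' add -ish.
So vappotopr → zuvappotopr.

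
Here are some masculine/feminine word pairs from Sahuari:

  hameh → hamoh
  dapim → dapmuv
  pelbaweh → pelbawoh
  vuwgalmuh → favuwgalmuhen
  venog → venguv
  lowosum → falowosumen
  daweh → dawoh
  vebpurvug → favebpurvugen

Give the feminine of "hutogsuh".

"hutogsuh" has last vowel 'u'. The stems whose last vowel is 'u' (vuwgalmuh → favuwgalmuhen, vebpurvug → favebpurvugen, lowosum → falowosumen) add fa- … -en around the stem.
The other patterns: stems whose last vowel is 'e' change the last vowel to 'o'; stems whose last vowel is 'i' or 'o' delete the last vowel and add -uv.
So hutogsuh → fahutogsuhen.

fahutogsuhen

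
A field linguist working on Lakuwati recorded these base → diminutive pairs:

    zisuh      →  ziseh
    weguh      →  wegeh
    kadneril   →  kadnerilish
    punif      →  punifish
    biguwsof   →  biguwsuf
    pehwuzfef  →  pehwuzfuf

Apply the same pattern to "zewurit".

zewuritish

punif and biguwsof both end in -f yet inflect differently (punifish, biguwsuf), so the final letter is not what conditions the rule; the last vowel is.
"zewurit" has last vowel 'i'. The stems whose last vowel is 'i' (kadneril → kadnerilish, punif → punifish) add -ish.
So zewurit → zewuritish.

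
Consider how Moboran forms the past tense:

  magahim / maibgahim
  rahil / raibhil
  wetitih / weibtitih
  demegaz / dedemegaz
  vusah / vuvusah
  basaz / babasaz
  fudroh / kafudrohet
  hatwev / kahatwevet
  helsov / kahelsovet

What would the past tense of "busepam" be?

bubusepam

wetitih and vusah both end in -h yet inflect differently (weibtitih, vuvusah), so the final letter is not what conditions the rule; the last vowel is.
"busepam" has last vowel 'a'. The stems whose last vowel is 'a' (demegaz → dedemegaz, vusah → vuvusah, basaz → babasaz) repeat the first consonant+vowel as a prefix.
So busepam → bubusepam.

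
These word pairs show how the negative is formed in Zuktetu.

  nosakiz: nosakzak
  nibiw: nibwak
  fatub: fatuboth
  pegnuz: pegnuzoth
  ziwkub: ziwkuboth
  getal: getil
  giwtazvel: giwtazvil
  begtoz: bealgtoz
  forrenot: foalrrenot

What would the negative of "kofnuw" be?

kofnuwoth

"kofnuw" has last vowel 'u'. The stems whose last vowel is 'u' (fatub → fatuboth, pegnuz → pegnuzoth, ziwkub → ziwkuboth) add -oth.
The other patterns: stems whose last vowel is 'i' delete the last vowel and add -ak; stems whose last vowel is 'a' or 'e' change the last vowel to 'i'; stems whose last vowel is 'o' insert -al- after the first vowel.
So kofnuw → kofnuwoth.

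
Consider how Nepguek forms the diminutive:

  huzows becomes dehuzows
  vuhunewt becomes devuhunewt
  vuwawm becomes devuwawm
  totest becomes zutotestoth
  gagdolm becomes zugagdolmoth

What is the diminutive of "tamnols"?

"tamnols" has second-to-last letter 'l'. The one such stem in the data (gagdolm → zugagdolmoth) adds zu- … -oth around the stem, so the same rule applies.
So tamnols → zutamnolsoth.

zutamnolsoth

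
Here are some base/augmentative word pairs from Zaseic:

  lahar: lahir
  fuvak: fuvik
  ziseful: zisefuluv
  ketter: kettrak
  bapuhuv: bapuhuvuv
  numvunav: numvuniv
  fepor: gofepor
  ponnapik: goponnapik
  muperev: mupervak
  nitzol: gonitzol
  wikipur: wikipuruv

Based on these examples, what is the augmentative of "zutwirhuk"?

zutwirhukuv

bapuhuv and muperev both end in -v yet inflect differently (bapuhuvuv, mupervak), so the final letter is not what conditions the rule; the last vowel is.
"zutwirhuk" has last vowel 'u'. The stems whose last vowel is 'u' (wikipur → wikipuruv, ziseful → zisefuluv, bapuhuv → bapuhuvuv) add -uv.
So zutwirhuk → zutwirhukuv.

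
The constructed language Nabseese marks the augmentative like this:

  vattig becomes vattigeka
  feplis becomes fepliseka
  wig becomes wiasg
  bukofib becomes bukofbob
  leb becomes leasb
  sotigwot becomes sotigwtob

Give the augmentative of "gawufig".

gawufgob

wig and vattig both end in -g yet inflect differently (wiasg, vattigeka), so the final letter is not what conditions the rule; the number of vowels is.
"gawufig" has 3 vowels. The stems with 3 vowels (sotigwot → sotigwtob, bukofib → bukofbob) delete the last vowel and add -ob.
So gawufig → gawufgob.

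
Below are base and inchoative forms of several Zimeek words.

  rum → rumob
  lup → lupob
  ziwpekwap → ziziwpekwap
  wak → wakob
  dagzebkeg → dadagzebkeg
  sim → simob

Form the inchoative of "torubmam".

totorubmam

lup and ziwpekwap both end in -p yet inflect differently (lupob, ziziwpekwap), so the final letter is not what conditions the rule; the number of vowels is.
"torubmam" has 3 vowels. The stems with 3 vowels (ziwpekwap → ziziwpekwap, dagzebkeg → dadagzebkeg) repeat the first consonant+vowel as a prefix.
So torubmam → totorubmam.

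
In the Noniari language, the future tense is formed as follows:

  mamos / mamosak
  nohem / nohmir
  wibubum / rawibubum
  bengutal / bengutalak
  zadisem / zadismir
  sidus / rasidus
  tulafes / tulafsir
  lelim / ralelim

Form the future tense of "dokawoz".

lelim and nohem both end in -m yet inflect differently (ralelim, nohmir), so the final letter is not what conditions the rule; the last vowel is.
"dokawoz" has last vowel 'o'. The one such stem in the data (mamos → mamosak) adds -ak, so the same rule applies.
So dokawoz → dokawozak.

dokawozak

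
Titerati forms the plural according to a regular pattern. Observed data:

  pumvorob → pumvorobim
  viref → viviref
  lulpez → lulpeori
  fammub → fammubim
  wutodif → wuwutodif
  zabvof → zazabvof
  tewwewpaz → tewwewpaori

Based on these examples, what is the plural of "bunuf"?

bubunuf

lulpez and viref both have last vowel 'e' yet inflect differently (lulpeori, viviref), so the last vowel is not what conditions the rule; the final letter is.
"bunuf" ends in -f. The stems ending in -f (zabvof → zazabvof, viref → viviref, wutodif → wuwutodif) repeat the first consonant+vowel as a prefix.
So bunuf → bubunuf.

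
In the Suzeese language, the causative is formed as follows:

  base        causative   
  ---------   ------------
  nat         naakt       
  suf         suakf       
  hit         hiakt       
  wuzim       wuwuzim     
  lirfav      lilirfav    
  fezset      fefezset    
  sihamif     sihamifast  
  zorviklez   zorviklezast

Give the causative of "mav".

maakv

nat and fezset both end in -t yet inflect differently (naakt, fefezset), so the final letter is not what conditions the rule; the number of vowels is.
"mav" has 1 vowel. The stems with 1 vowel (nat → naakt, suf → suakf, hit → hiakt) insert -ak- after the first vowel.
The other patterns: stems with 2 vowels repeat the first consonant+vowel as a prefix; stems with 3 vowels add -ast.
So mav → maakv.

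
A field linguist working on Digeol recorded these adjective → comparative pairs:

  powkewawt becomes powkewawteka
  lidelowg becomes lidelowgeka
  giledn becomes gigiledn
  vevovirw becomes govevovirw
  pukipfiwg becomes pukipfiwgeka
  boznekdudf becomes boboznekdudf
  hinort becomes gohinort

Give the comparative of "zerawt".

zerawteka

powkewawt and hinort both end in -t yet inflect differently (powkewawteka, gohinort), so the final letter is not what conditions the rule; the second-to-last letter is.
"zerawt" has second-to-last letter 'w'. The stems whose second-to-last letter is 'w' (pukipfiwg → pukipfiwgeka, powkewawt → powkewawteka, lidelowg → lidelowgeka) add -eka.
The other patterns: stems whose second-to-last letter is 'd' repeat the first consonant+vowel as a prefix; stems whose second-to-last letter is 'r' add the prefix go-.
So zerawt → zerawteka.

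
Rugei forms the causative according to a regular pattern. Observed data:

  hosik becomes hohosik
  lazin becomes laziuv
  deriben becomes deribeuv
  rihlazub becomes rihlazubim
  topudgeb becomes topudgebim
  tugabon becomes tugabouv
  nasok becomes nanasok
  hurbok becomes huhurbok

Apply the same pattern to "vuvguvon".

vuvguvouv

hurbok and tugabon both have last vowel 'o' yet inflect differently (huhurbok, tugabouv), so the last vowel is not what conditions the rule; the final letter is.
"vuvguvon" ends in -n. The stems ending in -n (tugabon → tugabouv, deriben → deribeuv, lazin → laziuv) drop the final letter and add -uv.
So vuvguvon → vuvguvouv.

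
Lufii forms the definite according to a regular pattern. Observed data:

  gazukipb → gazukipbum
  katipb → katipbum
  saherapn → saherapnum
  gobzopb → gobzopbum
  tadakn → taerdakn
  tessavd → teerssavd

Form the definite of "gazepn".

gazepnum

saherapn and tadakn both end in -n yet inflect differently (saherapnum, taerdakn), so the final letter is not what conditions the rule; the second-to-last letter is.
"gazepn" has second-to-last letter 'p'. The stems whose second-to-last letter is 'p' (gazukipb → gazukipbum, katipb → katipbum, saherapn → saherapnum) add -um.
So gazepn → gazepnum.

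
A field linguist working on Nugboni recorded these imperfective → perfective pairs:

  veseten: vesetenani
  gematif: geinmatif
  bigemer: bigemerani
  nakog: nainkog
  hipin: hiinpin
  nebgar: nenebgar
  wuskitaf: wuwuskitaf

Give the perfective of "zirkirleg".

zirkirlegani

nebgar and bigemer both end in -r yet inflect differently (nenebgar, bigemerani), so the final letter is not what conditions the rule; the last vowel is.
"zirkirleg" has last vowel 'e'. The stems whose last vowel is 'e' (veseten → vesetenani, bigemer → bigemerani) add -ani.
So zirkirleg → zirkirlegani.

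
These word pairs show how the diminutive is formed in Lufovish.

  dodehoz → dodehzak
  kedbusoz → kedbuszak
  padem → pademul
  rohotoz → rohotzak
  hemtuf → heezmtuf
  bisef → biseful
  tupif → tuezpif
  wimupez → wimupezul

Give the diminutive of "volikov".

volikvak

wimupez and dodehoz both end in -z yet inflect differently (wimupezul, dodehzak), so the final letter is not what conditions the rule; the last vowel is.
"volikov" has last vowel 'o'. The stems whose last vowel is 'o' (dodehoz → dodehzak, rohotoz → rohotzak, kedbusoz → kedbuszak) delete the last vowel and add -ak.
So volikov → volikvak.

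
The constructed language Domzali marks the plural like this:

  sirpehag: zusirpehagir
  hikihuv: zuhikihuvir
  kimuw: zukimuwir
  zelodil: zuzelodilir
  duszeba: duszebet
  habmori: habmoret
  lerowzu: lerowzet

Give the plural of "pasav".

zupasavir

sirpehag and duszeba both have last vowel 'a' yet inflect differently (zusirpehagir, duszebet), so the last vowel is not what conditions the rule; whether the stem ends in a vowel or a consonant is.
"pasav" ends in a consonant. The stems ending in a consonant (sirpehag → zusirpehagir, hikihuv → zuhikihuvir, kimuw → zukimuwir) add zu- … -ir around the stem.
So pasav → zupasavir.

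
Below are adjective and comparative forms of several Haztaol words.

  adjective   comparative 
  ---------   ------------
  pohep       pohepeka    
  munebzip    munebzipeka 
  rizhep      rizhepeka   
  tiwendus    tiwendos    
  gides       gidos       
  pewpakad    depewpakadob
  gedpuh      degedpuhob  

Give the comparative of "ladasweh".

pohep and gides both have last vowel 'e' yet inflect differently (pohepeka, gidos), so the last vowel is not what conditions the rule; the final letter is.
"ladasweh" ends in -h. The one such stem in the data (gedpuh → degedpuhob) adds de- … -ob around the stem, so the same rule applies.
The other patterns: stems ending in -p add -eka; stems ending in -s change the last vowel to 'o'.
So ladasweh → deladaswehob.

deladaswehob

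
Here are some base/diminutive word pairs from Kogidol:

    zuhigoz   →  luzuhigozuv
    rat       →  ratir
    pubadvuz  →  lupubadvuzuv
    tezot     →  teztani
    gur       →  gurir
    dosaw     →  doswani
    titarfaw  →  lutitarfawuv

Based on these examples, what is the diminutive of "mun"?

munir

rat and tezot both end in -t yet inflect differently (ratir, teztani), so the final letter is not what conditions the rule; the number of vowels is.
"mun" has 1 vowel. The stems with 1 vowel (gur → gurir, rat → ratir) add -ir.
The other patterns: stems with 2 vowels delete the last vowel and add -ani; stems with 3 vowels add lu- … -uv around the stem.
So mun → munir.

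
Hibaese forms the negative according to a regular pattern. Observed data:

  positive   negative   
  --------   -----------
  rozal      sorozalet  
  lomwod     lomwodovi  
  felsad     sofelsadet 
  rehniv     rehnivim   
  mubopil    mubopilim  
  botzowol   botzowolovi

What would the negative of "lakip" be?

botzowol and rozal both end in -l yet inflect differently (botzowolovi, sorozalet), so the final letter is not what conditions the rule; the last vowel is.
"lakip" has last vowel 'i'. The stems whose last vowel is 'i' (mubopil → mubopilim, rehniv → rehnivim) add -im.
So lakip → lakipim.

lakipim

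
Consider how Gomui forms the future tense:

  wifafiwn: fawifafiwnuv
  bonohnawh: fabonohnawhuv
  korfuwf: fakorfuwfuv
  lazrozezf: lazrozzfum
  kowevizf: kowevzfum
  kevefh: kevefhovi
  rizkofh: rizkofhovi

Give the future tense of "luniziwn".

faluniziwnuv

korfuwf and lazrozezf both end in -f yet inflect differently (fakorfuwfuv, lazrozzfum), so the final letter is not what conditions the rule; the second-to-last letter is.
"luniziwn" has second-to-last letter 'w'. The stems whose second-to-last letter is 'w' (wifafiwn → fawifafiwnuv, bonohnawh → fabonohnawhuv, korfuwf → fakorfuwfuv) add fa- … -uv around the stem.
So luniziwn → faluniziwnuv.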